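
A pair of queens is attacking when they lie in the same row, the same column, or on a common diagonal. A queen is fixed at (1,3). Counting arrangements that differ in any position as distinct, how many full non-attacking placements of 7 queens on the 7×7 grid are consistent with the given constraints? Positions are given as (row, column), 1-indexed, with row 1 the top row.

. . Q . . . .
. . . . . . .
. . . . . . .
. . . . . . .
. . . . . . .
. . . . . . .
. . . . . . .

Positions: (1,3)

Branch on row 2: col 1 → 2; col 5 → 1; col 6 → 1; col 7 → 2.
Sum: 2 + 1 + 1 + 2 = 6.

6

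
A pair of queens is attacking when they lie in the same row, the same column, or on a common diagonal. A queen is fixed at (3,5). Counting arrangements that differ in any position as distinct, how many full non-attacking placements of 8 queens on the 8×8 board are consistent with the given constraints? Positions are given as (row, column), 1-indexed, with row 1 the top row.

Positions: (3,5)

12

Branch on row 1: col 1 → 1; col 2 → 1; col 4 → 6; col 6 → 3; col 8 → 1.
Sum: 1 + 1 + 6 + 3 + 1 = 12.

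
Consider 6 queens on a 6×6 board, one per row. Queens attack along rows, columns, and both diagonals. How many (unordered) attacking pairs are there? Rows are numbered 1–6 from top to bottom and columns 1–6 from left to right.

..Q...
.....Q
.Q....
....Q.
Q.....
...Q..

0

All columns are distinct and no two queens satisfy |Δrow| = |Δcol|, so no pair attacks.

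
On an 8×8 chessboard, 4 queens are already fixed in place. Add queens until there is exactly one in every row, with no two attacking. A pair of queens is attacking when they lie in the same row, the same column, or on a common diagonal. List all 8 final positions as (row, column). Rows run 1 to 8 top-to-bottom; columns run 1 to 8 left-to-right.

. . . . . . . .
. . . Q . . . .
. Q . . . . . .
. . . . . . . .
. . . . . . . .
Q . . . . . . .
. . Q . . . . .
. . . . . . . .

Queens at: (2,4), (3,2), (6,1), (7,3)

(1,7) (2,4) (3,2) (4,5) (5,8) (6,1) (7,3) (8,6)

Row 1: attacked by (2,4)→{3,4,5}; (3,2)→{2,4}; (6,1)→{1,6}; (7,3)→{3}. Safe: 7, 8. Place at column 7.
Row 4: attacked by (1,7)→{4,7}; (2,4)→{2,4,6}; (3,2)→{1,2,3}; (6,1)→{1,3}; (7,3)→{3,6}. Safe: 5, 8. Place at column 5.
Row 5: attacked by (1,7)→{3,7}; (2,4)→{1,4,7}; (3,2)→{2,4}; (4,5)→{4,5,6}; (6,1)→{1,2}; (7,3)→{1,3,5}. Safe: 8. Place at column 8.
Row 8: attacked by (1,7)→{7}; (2,4)→{4}; (3,2)→{2,7}; (4,5)→{1,5}; (5,8)→{5,8}; (6,1)→{1,3}; (7,3)→{2,3,4}. Safe: 6. Place at column 6.
Columns [7, 4, 2, 5, 8, 1, 3, 6], r−c [-6, -2, 1, -1, -3, 5, 4, 2], r+c [8, 6, 5, 9, 13, 7, 10, 14] are all distinct, so no two queens attack.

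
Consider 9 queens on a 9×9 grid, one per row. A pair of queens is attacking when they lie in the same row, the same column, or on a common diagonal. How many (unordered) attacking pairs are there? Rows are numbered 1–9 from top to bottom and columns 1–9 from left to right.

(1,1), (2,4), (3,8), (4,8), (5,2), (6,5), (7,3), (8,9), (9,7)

2

Same column: (3,8)–(4,8) (column 8).
Same diagonal: (3,8)–(6,5) (|3−6| = |8−5| = 3).
Total attacking pairs: 2.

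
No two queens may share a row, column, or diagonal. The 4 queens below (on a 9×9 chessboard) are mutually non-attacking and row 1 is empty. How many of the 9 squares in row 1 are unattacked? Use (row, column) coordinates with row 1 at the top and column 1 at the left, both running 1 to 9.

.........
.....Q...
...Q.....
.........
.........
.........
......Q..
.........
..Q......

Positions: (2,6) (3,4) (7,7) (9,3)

(2,6) attacks row 1 at column 6 and diagonals 5, 7.
(3,4) attacks row 1 at column 4 and diagonals 2, 6.
(7,7) attacks row 1 at column 7 and diagonals 1.
(9,3) attacks row 1 at column 3.
Attacked columns: {1, 2, 3, 4, 5, 6, 7}. Safe: {8, 9}.

2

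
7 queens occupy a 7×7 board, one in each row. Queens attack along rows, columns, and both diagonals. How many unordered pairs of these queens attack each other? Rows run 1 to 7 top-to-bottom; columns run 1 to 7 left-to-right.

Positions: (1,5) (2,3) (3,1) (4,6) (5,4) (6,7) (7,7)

2

Same column: (6,7)–(7,7) (column 7).
Same diagonal: (2,3)–(6,7) (|2−6| = |3−7| = 4).
Total attacking pairs: 2.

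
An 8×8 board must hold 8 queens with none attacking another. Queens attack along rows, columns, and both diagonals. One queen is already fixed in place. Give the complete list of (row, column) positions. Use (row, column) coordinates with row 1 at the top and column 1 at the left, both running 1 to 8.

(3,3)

(1,7) (2,5) (3,3) (4,1) (5,6) (6,8) (7,2) (8,4)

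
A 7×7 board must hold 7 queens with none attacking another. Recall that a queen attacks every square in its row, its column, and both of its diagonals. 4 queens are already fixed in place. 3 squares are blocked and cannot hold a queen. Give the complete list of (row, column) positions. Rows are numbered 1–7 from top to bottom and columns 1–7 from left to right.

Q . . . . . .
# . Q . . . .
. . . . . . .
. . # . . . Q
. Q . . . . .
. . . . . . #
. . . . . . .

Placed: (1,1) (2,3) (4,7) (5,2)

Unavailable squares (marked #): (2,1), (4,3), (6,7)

Row 3: attacked by (1,1)→{1,3}; (2,3)→{2,3,4}; (4,7)→{6,7}; (5,2)→{2,4}. Safe: 5. Place at column 5.
Row 6: attacked by (1,1)→{1,6}; (2,3)→{3,7}; (3,5)→{2,5}; (4,7)→{5,7}; (5,2)→{1,2,3}. Blocked: 7. Safe: 4. Place at column 4.
Row 7: attacked by (1,1)→{1,7}; (2,3)→{3}; (3,5)→{1,5}; (4,7)→{4,7}; (5,2)→{2,4}; (6,4)→{3,4,5}. Safe: 6. Place at column 6.
Columns [1, 3, 5, 7, 2, 4, 6], r−c [0, -1, -2, -3, 3, 2, 1], r+c [2, 5, 8, 11, 7, 10, 13] are all distinct, so no two queens attack.

(1,1) (2,3) (3,5) (4,7) (5,2) (6,4) (7,6)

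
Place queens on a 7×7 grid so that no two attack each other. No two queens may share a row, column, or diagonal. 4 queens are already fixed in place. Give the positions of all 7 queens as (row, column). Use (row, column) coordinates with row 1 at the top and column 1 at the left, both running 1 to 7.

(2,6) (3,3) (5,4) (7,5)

(1,2) (2,6) (3,3) (4,7) (5,4) (6,1) (7,5)

Row 1: attacked by (2,6)→{5,6,7}; (3,3)→{1,3,5}; (5,4)→{4}; (7,5)→{5}. Safe: 2. Place at column 2.
Row 4: attacked by (1,2)→{2,5}; (2,6)→{4,6}; (3,3)→{2,3,4}; (5,4)→{3,4,5}; (7,5)→{2,5}. Safe: 1, 7. Place at column 7.
Row 6: attacked by (1,2)→{2,7}; (2,6)→{2,6}; (3,3)→{3,6}; (4,7)→{5,7}; (5,4)→{3,4,5}; (7,5)→{4,5,6}. Safe: 1. Place at column 1.
Columns [2, 6, 3, 7, 4, 1, 5], r−c [-1, -4, 0, -3, 1, 5, 2], r+c [3, 8, 6, 11, 9, 7, 12] are all distinct, so no two queens attack.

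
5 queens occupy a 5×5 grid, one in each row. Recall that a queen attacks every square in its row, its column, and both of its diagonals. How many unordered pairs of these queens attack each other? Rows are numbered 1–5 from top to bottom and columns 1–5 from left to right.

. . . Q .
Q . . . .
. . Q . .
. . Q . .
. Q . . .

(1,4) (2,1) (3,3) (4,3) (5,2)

Same column: (3,3)–(4,3) (column 3).
Same diagonal: (2,1)–(4,3) (|2−4| = |1−3| = 2); (4,3)–(5,2) (|4−5| = |3−2| = 1).
Total attacking pairs: 3.

3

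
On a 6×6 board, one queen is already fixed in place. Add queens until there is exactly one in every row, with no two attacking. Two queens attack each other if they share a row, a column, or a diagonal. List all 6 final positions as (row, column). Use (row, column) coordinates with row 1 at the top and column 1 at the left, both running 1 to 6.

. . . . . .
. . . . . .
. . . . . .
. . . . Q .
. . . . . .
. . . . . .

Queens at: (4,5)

Row 1: attacked by (4,5)→{2,5}. Safe: 1, 3, 4, 6. Place at column 3.
Row 2: attacked by (1,3)→{2,3,4}; (4,5)→{3,5}. Safe: 1, 6. Place at column 6.
Row 3: attacked by (1,3)→{1,3,5}; (2,6)→{5,6}; (4,5)→{4,5,6}. Safe: 2. Place at column 2.
Row 5: attacked by (1,3)→{3}; (2,6)→{3,6}; (3,2)→{2,4}; (4,5)→{4,5,6}. Safe: 1. Place at column 1.
Row 6: attacked by (1,3)→{3}; (2,6)→{2,6}; (3,2)→{2,5}; (4,5)→{3,5}; (5,1)→{1,2}. Safe: 4. Place at column 4.
Columns [3, 6, 2, 5, 1, 4], r−c [-2, -4, 1, -1, 4, 2], r+c [4, 8, 5, 9, 6, 10] are all distinct, so no two queens attack.

(1,3) (2,6) (3,2) (4,5) (5,1) (6,4)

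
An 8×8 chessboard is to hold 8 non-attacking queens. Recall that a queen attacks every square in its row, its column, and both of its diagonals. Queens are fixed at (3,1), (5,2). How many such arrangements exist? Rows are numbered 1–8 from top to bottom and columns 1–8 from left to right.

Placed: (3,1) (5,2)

Branch on row 1: col 4 → 1; col 5 → 2; col 7 → 0; col 8 → 1.
Sum: 1 + 2 + 0 + 1 = 4.

4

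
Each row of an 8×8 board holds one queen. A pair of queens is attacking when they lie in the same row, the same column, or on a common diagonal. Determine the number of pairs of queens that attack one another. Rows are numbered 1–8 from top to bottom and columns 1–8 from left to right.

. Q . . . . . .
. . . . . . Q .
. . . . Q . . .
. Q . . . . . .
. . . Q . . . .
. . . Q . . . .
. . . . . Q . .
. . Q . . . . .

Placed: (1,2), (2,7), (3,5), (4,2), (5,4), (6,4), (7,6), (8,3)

5

Same column: (1,2)–(4,2) (column 2); (5,4)–(6,4) (column 4).
Same diagonal: (2,7)–(5,4) (|2−5| = |7−4| = 3); (4,2)–(6,4) (|4−6| = |2−4| = 2); (5,4)–(7,6) (|5−7| = |4−6| = 2).
Total attacking pairs: 5.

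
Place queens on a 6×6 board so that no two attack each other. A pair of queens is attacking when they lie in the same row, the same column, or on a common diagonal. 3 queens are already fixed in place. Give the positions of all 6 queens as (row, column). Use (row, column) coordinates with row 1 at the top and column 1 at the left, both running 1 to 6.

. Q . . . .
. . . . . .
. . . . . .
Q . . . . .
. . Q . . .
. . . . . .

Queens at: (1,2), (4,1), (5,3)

(1,2) (2,4) (3,6) (4,1) (5,3) (6,5)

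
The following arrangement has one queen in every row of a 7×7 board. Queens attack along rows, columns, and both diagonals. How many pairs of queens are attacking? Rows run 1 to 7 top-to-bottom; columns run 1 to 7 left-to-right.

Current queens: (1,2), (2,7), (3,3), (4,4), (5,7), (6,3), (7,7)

8

Same column: (2,7)–(5,7) (column 7); (2,7)–(7,7) (column 7); (3,3)–(6,3) (column 3); (5,7)–(7,7) (column 7).
Same diagonal: (2,7)–(6,3) (|2−6| = |7−3| = 4); (3,3)–(4,4) (|3−4| = |3−4| = 1); (3,3)–(7,7) (|3−7| = |3−7| = 4); (4,4)–(7,7) (|4−7| = |4−7| = 3).
Total attacking pairs: 8.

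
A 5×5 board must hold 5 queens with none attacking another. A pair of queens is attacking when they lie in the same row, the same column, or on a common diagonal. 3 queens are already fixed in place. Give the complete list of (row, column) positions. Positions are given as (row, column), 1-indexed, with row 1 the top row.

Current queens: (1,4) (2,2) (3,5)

Row 4: attacked by (1,4)→{1,4}; (2,2)→{2,4}; (3,5)→{4,5}. Safe: 3. Place at column 3.
Row 5: attacked by (1,4)→{4}; (2,2)→{2,5}; (3,5)→{3,5}; (4,3)→{2,3,4}. Safe: 1. Place at column 1.
Columns [4, 2, 5, 3, 1], r−c [-3, 0, -2, 1, 4], r+c [5, 4, 8, 7, 6] are all distinct, so no two queens attack.

(1,4) (2,2) (3,5) (4,3) (5,1)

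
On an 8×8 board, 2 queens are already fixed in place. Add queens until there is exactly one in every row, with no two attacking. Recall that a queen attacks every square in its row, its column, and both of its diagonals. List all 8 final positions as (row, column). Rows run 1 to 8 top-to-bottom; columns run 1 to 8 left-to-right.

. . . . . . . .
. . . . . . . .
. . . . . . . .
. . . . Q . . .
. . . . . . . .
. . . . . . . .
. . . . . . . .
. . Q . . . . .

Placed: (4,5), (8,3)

(1,4) (2,2) (3,7) (4,5) (5,1) (6,8) (7,6) (8,3)

Row 1: attacked by (4,5)→{2,5,8}; (8,3)→{3}. Safe: 1, 4, 6, 7. Place at column 4.
Row 2: attacked by (1,4)→{3,4,5}; (4,5)→{3,5,7}; (8,3)→{3}. Safe: 1, 2, 6, 8. Place at column 2.
Row 3: attacked by (1,4)→{2,4,6}; (2,2)→{1,2,3}; (4,5)→{4,5,6}; (8,3)→{3,8}. Safe: 7. Place at column 7.
Row 5: attacked by (1,4)→{4,8}; (2,2)→{2,5}; (3,7)→{5,7}; (4,5)→{4,5,6}; (8,3)→{3,6}. Safe: 1. Place at column 1.
Row 6: attacked by (1,4)→{4}; (2,2)→{2,6}; (3,7)→{4,7}; (4,5)→{3,5,7}; (5,1)→{1,2}; (8,3)→{1,3,5}. Safe: 8. Place at column 8.
Row 7: attacked by (1,4)→{4}; (2,2)→{2,7}; (3,7)→{3,7}; (4,5)→{2,5,8}; (5,1)→{1,3}; (6,8)→{7,8}; (8,3)→{2,3,4}. Safe: 6. Place at column 6.
Columns [4, 2, 7, 5, 1, 8, 6, 3], r−c [-3, 0, -4, -1, 4, -2, 1, 5], r+c [5, 4, 10, 9, 6, 14, 13, 11] are all distinct, so no two queens attack.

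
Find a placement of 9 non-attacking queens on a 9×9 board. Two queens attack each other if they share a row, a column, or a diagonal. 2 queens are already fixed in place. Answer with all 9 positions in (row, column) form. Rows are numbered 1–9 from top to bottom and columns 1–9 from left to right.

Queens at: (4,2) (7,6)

(1,1) (2,8) (3,4) (4,2) (5,7) (6,9) (7,6) (8,3) (9,5)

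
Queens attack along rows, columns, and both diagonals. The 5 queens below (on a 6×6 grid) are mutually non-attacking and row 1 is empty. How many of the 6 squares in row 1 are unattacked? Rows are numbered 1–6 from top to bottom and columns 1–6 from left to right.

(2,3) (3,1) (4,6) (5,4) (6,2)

1

(2,3) attacks row 1 at column 3 and diagonals 2, 4.
(3,1) attacks row 1 at column 1 and diagonals 3.
(4,6) attacks row 1 at column 6 and diagonals 3.
(5,4) attacks row 1 at column 4.
(6,2) attacks row 1 at column 2.
Attacked columns: {1, 2, 3, 4, 6}. Safe: {5}.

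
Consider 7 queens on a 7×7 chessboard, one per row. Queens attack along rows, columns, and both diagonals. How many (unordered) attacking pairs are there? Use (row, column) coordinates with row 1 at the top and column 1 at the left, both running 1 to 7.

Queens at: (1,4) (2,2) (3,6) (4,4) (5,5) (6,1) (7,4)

7

Same column: (1,4)–(4,4) (column 4); (1,4)–(7,4) (column 4); (4,4)–(7,4) (column 4).
Same diagonal: (1,4)–(3,6) (|1−3| = |4−6| = 2); (2,2)–(4,4) (|2−4| = |2−4| = 2); (2,2)–(5,5) (|2−5| = |2−5| = 3); (4,4)–(5,5) (|4−5| = |4−5| = 1).
Total attacking pairs: 7.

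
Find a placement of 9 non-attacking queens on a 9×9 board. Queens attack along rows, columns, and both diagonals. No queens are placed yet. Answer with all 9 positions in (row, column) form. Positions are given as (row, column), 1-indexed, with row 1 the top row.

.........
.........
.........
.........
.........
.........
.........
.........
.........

(1,1) (2,7) (3,5) (4,8) (5,2) (6,9) (7,3) (8,6) (9,4)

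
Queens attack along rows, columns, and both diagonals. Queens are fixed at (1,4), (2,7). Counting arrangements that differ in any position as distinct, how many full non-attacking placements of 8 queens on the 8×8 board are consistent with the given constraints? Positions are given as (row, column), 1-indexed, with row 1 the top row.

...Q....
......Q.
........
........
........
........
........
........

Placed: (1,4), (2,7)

4

Branch on row 3: col 1 → 1; col 3 → 1; col 5 → 2.
Sum: 1 + 1 + 2 = 4.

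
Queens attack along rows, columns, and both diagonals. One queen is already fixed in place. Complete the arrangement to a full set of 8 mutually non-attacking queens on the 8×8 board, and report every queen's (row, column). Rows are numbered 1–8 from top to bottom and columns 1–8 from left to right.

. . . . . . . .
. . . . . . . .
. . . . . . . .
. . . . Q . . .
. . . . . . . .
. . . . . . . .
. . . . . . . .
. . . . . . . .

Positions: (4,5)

(1,3) (2,1) (3,7) (4,5) (5,8) (6,2) (7,4) (8,6)

Row 1: attacked by (4,5)→{2,5,8}. Safe: 1, 3, 4, 6, 7. Place at column 3.
Row 2: attacked by (1,3)→{2,3,4}; (4,5)→{3,5,7}. Safe: 1, 6, 8. Place at column 1.
Row 3: attacked by (1,3)→{1,3,5}; (2,1)→{1,2}; (4,5)→{4,5,6}. Safe: 7, 8. Place at column 7.
Row 5: attacked by (1,3)→{3,7}; (2,1)→{1,4}; (3,7)→{5,7}; (4,5)→{4,5,6}. Safe: 2, 8. Place at column 8.
Row 6: attacked by (1,3)→{3,8}; (2,1)→{1,5}; (3,7)→{4,7}; (4,5)→{3,5,7}; (5,8)→{7,8}. Safe: 2, 6. Place at column 2.
Row 7: attacked by (1,3)→{3}; (2,1)→{1,6}; (3,7)→{3,7}; (4,5)→{2,5,8}; (5,8)→{6,8}; (6,2)→{1,2,3}. Safe: 4. Place at column 4.
Row 8: attacked by (1,3)→{3}; (2,1)→{1,7}; (3,7)→{2,7}; (4,5)→{1,5}; (5,8)→{5,8}; (6,2)→{2,4}; (7,4)→{3,4,5}. Safe: 6. Place at column 6.
Columns [3, 1, 7, 5, 8, 2, 4, 6], r−c [-2, 1, -4, -1, -3, 4, 3, 2], r+c [4, 3, 10, 9, 13, 8, 11, 14] are all distinct, so no two queens attack.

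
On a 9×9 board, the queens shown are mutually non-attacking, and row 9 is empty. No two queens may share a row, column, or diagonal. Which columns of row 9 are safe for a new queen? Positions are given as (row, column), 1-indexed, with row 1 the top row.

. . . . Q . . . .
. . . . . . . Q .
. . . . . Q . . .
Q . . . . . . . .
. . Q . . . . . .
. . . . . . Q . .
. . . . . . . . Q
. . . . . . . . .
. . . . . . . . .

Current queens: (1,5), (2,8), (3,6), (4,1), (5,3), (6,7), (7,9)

columns 2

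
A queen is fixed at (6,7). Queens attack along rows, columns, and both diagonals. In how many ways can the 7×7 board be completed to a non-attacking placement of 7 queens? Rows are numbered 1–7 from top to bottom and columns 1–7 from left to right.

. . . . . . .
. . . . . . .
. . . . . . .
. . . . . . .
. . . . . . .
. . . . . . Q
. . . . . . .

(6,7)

Branch on row 1: col 1 → 1; col 3 → 2; col 4 → 2; col 5 → 1; col 6 → 1.
Sum: 1 + 2 + 2 + 1 + 1 = 7.

7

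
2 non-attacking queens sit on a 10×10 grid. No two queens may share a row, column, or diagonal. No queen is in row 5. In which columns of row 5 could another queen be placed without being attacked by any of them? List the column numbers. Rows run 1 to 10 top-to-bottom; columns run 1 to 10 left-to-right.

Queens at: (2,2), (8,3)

(2,2) attacks row 5 at column 2 and diagonals 5.
(8,3) attacks row 5 at column 3 and diagonals 6.
Attacked columns: {2, 3, 5, 6}. Safe: {1, 4, 7, 8, 9, 10}.

columns 1, 4, 7, 8, 9, 10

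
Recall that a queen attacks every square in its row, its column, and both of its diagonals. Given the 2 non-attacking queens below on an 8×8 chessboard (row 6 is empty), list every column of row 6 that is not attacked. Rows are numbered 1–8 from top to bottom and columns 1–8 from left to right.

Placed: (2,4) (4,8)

(2,4) attacks row 6 at column 4 and diagonals 8.
(4,8) attacks row 6 at column 8 and diagonals 6.
Attacked columns: {4, 6, 8}. Safe: {1, 2, 3, 5, 7}.

columns 1, 2, 3, 5, 7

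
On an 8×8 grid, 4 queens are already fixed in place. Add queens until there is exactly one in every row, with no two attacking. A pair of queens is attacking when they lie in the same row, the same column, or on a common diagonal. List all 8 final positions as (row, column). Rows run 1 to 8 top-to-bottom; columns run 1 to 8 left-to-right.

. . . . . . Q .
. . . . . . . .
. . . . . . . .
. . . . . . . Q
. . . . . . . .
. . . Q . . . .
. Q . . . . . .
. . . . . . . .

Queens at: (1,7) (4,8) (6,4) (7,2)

Row 2: attacked by (1,7)→{6,7,8}; (4,8)→{6,8}; (6,4)→{4,8}; (7,2)→{2,7}. Safe: 1, 3, 5. Place at column 1.
Row 3: attacked by (1,7)→{5,7}; (2,1)→{1,2}; (4,8)→{7,8}; (6,4)→{1,4,7}; (7,2)→{2,6}. Safe: 3. Place at column 3.
Row 5: attacked by (1,7)→{3,7}; (2,1)→{1,4}; (3,3)→{1,3,5}; (4,8)→{7,8}; (6,4)→{3,4,5}; (7,2)→{2,4}. Safe: 6. Place at column 6.
Row 8: attacked by (1,7)→{7}; (2,1)→{1,7}; (3,3)→{3,8}; (4,8)→{4,8}; (5,6)→{3,6}; (6,4)→{2,4,6}; (7,2)→{1,2,3}. Safe: 5. Place at column 5.
Columns [7, 1, 3, 8, 6, 4, 2, 5], r−c [-6, 1, 0, -4, -1, 2, 5, 3], r+c [8, 3, 6, 12, 11, 10, 9, 13] are all distinct, so no two queens attack.

(1,7) (2,1) (3,3) (4,8) (5,6) (6,4) (7,2) (8,5)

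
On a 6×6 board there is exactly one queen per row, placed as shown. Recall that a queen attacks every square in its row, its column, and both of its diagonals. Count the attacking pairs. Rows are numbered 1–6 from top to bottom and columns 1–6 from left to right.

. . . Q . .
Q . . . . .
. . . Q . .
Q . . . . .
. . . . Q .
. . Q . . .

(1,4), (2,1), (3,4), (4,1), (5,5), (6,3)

Same column: (1,4)–(3,4) (column 4); (2,1)–(4,1) (column 1).
Same diagonal: (1,4)–(4,1) (|1−4| = |4−1| = 3); (4,1)–(6,3) (|4−6| = |1−3| = 2).
Total attacking pairs: 4.

4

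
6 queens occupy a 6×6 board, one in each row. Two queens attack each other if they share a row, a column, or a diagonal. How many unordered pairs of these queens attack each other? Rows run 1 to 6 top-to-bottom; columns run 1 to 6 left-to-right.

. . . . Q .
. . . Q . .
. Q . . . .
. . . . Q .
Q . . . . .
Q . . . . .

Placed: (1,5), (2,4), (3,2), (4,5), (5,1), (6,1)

5

Same column: (1,5)–(4,5) (column 5); (5,1)–(6,1) (column 1).
Same diagonal: (1,5)–(2,4) (|1−2| = |5−4| = 1); (1,5)–(5,1) (|1−5| = |5−1| = 4); (2,4)–(5,1) (|2−5| = |4−1| = 3).
Total attacking pairs: 5.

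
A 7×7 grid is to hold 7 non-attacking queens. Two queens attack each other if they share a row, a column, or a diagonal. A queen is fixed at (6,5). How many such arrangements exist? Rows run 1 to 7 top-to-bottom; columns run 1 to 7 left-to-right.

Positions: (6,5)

Branch on row 1: col 1 → 1; col 2 → 1; col 3 → 0; col 4 → 1; col 6 → 3; col 7 → 0.
Sum: 1 + 1 + 0 + 1 + 3 + 0 = 6.

6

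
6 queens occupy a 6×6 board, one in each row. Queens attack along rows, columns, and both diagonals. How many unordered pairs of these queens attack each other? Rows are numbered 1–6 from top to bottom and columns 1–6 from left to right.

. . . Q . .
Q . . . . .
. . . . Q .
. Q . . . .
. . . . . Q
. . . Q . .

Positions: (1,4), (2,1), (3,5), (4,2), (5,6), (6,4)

2

Same column: (1,4)–(6,4) (column 4).
Same diagonal: (4,2)–(6,4) (|4−6| = |2−4| = 2).
Total attacking pairs: 2.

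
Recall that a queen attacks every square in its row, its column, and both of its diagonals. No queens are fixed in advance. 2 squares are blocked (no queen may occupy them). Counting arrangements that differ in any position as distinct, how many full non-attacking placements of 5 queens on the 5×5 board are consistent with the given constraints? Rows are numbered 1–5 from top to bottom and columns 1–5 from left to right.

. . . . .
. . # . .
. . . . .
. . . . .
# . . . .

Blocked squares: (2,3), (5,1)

6

Branch on row 1: col 1 → 1; col 2 → 2; col 3 → 1; col 4 → 1; col 5 → 1.
Sum: 1 + 2 + 1 + 1 + 1 = 6.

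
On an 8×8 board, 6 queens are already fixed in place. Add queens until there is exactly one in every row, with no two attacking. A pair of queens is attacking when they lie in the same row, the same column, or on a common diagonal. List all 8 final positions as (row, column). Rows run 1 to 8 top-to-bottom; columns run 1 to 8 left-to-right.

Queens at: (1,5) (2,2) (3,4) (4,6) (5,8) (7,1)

(1,5) (2,2) (3,4) (4,6) (5,8) (6,3) (7,1) (8,7)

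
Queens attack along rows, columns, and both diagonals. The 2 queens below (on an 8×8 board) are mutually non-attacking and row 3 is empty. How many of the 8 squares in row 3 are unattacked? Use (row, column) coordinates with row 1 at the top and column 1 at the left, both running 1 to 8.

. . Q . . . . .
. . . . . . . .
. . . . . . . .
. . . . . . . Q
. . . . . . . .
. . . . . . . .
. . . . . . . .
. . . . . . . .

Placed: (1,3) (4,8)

3

(1,3) attacks row 3 at column 3 and diagonals 1, 5.
(4,8) attacks row 3 at column 8 and diagonals 7.
Attacked columns: {1, 3, 5, 7, 8}. Safe: {2, 4, 6}.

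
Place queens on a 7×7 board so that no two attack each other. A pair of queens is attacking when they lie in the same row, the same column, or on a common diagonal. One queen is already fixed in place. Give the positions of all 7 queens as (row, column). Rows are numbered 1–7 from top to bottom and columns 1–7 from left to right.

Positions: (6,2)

(1,5) (2,3) (3,1) (4,6) (5,4) (6,2) (7,7)

Row 1: attacked by (6,2)→{2,7}. Safe: 1, 3, 4, 5, 6. Place at column 5.
Row 2: attacked by (1,5)→{4,5,6}; (6,2)→{2,6}. Safe: 1, 3, 7. Place at column 3.
Row 3: attacked by (1,5)→{3,5,7}; (2,3)→{2,3,4}; (6,2)→{2,5}. Safe: 1, 6. Place at column 1.
Row 4: attacked by (1,5)→{2,5}; (2,3)→{1,3,5}; (3,1)→{1,2}; (6,2)→{2,4}. Safe: 6, 7. Place at column 6.
Row 5: attacked by (1,5)→{1,5}; (2,3)→{3,6}; (3,1)→{1,3}; (4,6)→{5,6,7}; (6,2)→{1,2,3}. Safe: 4. Place at column 4.
Row 7: attacked by (1,5)→{5}; (2,3)→{3}; (3,1)→{1,5}; (4,6)→{3,6}; (5,4)→{2,4,6}; (6,2)→{1,2,3}. Safe: 7. Place at column 7.
Columns [5, 3, 1, 6, 4, 2, 7], r−c [-4, -1, 2, -2, 1, 4, 0], r+c [6, 5, 4, 10, 9, 8, 14] are all distinct, so no two queens attack.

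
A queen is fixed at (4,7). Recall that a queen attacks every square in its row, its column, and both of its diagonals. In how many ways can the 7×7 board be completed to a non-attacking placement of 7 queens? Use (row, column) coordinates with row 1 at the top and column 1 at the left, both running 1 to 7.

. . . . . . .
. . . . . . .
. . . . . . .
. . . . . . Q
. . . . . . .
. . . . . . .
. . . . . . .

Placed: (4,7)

Branch on row 1: col 1 → 1; col 2 → 2; col 3 → 0; col 5 → 1; col 6 → 2.
Sum: 1 + 2 + 0 + 1 + 2 = 6.

6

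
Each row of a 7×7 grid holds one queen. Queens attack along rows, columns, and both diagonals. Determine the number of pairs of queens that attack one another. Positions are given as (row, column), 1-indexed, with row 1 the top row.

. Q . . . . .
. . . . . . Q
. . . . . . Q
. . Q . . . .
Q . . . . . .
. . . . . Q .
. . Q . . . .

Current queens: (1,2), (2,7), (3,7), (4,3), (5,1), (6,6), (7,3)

Same column: (2,7)–(3,7) (column 7); (4,3)–(7,3) (column 3).
Same diagonal: (3,7)–(7,3) (|3−7| = |7−3| = 4); (5,1)–(7,3) (|5−7| = |1−3| = 2).
Total attacking pairs: 4.

4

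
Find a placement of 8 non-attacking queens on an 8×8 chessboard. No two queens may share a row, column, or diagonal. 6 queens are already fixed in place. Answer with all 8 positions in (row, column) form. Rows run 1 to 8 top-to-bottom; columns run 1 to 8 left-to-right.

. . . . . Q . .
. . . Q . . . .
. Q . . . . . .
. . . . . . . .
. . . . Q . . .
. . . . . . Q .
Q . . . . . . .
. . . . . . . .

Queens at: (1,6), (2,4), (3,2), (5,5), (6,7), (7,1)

Row 4: attacked by (1,6)→{3,6}; (2,4)→{2,4,6}; (3,2)→{1,2,3}; (5,5)→{4,5,6}; (6,7)→{5,7}; (7,1)→{1,4}. Safe: 8. Place at column 8.
Row 8: attacked by (1,6)→{6}; (2,4)→{4}; (3,2)→{2,7}; (4,8)→{4,8}; (5,5)→{2,5,8}; (6,7)→{5,7}; (7,1)→{1,2}. Safe: 3. Place at column 3.
Columns [6, 4, 2, 8, 5, 7, 1, 3], r−c [-5, -2, 1, -4, 0, -1, 6, 5], r+c [7, 6, 5, 12, 10, 13, 8, 11] are all distinct, so no two queens attack.

(1,6) (2,4) (3,2) (4,8) (5,5) (6,7) (7,1) (8,3)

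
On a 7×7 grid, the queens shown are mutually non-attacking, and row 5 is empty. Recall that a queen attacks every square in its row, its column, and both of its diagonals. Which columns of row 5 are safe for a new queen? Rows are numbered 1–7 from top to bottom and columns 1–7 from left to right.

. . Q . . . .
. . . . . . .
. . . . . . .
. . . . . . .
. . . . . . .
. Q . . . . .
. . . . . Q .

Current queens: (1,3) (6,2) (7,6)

columns 5

(1,3) attacks row 5 at column 3 and diagonals 7.
(6,2) attacks row 5 at column 2 and diagonals 1, 3.
(7,6) attacks row 5 at column 6 and diagonals 4.
Attacked columns: {1, 2, 3, 4, 6, 7}. Safe: {5}.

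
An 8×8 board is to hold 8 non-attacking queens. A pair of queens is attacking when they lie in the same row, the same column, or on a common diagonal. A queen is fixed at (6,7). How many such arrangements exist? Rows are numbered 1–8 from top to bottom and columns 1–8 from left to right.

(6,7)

14

Branch on row 1: col 1 → 1; col 3 → 4; col 4 → 3; col 5 → 3; col 6 → 2; col 8 → 1.
Sum: 1 + 4 + 3 + 3 + 2 + 1 = 14.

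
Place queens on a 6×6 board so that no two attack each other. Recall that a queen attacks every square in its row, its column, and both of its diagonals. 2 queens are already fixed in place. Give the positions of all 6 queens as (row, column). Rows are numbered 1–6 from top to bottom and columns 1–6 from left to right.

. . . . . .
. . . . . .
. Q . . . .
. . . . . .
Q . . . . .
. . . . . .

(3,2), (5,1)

(1,3) (2,6) (3,2) (4,5) (5,1) (6,4)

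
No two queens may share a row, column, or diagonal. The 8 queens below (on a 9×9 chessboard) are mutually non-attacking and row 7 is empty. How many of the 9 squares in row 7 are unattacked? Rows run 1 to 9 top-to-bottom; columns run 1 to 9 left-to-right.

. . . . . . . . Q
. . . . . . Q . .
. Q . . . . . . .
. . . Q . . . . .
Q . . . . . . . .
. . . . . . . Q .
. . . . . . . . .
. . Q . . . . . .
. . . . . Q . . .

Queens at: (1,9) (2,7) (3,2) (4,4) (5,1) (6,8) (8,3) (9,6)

1

(1,9) attacks row 7 at column 9 and diagonals 3.
(2,7) attacks row 7 at column 7 and diagonals 2.
(3,2) attacks row 7 at column 2 and diagonals 6.
(4,4) attacks row 7 at column 4 and diagonals 1, 7.
(5,1) attacks row 7 at column 1 and diagonals 3.
(6,8) attacks row 7 at column 8 and diagonals 7, 9.
(8,3) attacks row 7 at column 3 and diagonals 2, 4.
(9,6) attacks row 7 at column 6 and diagonals 4, 8.
Attacked columns: {1, 2, 3, 4, 6, 7, 8, 9}. Safe: {5}.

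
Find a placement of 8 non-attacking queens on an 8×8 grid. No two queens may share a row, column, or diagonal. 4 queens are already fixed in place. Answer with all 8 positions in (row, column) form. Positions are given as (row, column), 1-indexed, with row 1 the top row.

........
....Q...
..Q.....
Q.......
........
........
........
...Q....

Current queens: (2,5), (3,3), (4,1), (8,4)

Row 1: attacked by (2,5)→{4,5,6}; (3,3)→{1,3,5}; (4,1)→{1,4}; (8,4)→{4}. Safe: 2, 7, 8. Place at column 7.
Row 5: attacked by (1,7)→{3,7}; (2,5)→{2,5,8}; (3,3)→{1,3,5}; (4,1)→{1,2}; (8,4)→{1,4,7}. Safe: 6. Place at column 6.
Row 6: attacked by (1,7)→{2,7}; (2,5)→{1,5}; (3,3)→{3,6}; (4,1)→{1,3}; (5,6)→{5,6,7}; (8,4)→{2,4,6}. Safe: 8. Place at column 8.
Row 7: attacked by (1,7)→{1,7}; (2,5)→{5}; (3,3)→{3,7}; (4,1)→{1,4}; (5,6)→{4,6,8}; (6,8)→{7,8}; (8,4)→{3,4,5}. Safe: 2. Place at column 2.
Columns [7, 5, 3, 1, 6, 8, 2, 4], r−c [-6, -3, 0, 3, -1, -2, 5, 4], r+c [8, 7, 6, 5, 11, 14, 9, 12] are all distinct, so no two queens attack.

(1,7) (2,5) (3,3) (4,1) (5,6) (6,8) (7,2) (8,4)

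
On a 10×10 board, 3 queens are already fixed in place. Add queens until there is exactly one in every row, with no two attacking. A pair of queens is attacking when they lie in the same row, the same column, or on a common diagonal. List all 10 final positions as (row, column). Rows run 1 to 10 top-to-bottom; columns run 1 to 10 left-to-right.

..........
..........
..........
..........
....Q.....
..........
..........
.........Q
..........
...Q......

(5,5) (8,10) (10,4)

(1,7) (2,3) (3,1) (4,8) (5,5) (6,9) (7,6) (8,10) (9,2) (10,4)

Row 1: attacked by (5,5)→{1,5,9}; (8,10)→{3,10}; (10,4)→{4}. Safe: 2, 6, 7, 8. Place at column 7.
Row 2: attacked by (1,7)→{6,7,8}; (5,5)→{2,5,8}; (8,10)→{4,10}; (10,4)→{4}. Safe: 1, 3, 9. Place at column 3.
Row 3: attacked by (1,7)→{5,7,9}; (2,3)→{2,3,4}; (5,5)→{3,5,7}; (8,10)→{5,10}; (10,4)→{4}. Safe: 1, 6, 8. Place at column 1.
Row 4: attacked by (1,7)→{4,7,10}; (2,3)→{1,3,5}; (3,1)→{1,2}; (5,5)→{4,5,6}; (8,10)→{6,10}; (10,4)→{4,10}. Safe: 8, 9. Place at column 8.
Row 6: attacked by (1,7)→{2,7}; (2,3)→{3,7}; (3,1)→{1,4}; (4,8)→{6,8,10}; (5,5)→{4,5,6}; (8,10)→{8,10}; (10,4)→{4,8}. Safe: 9. Place at column 9.
Row 7: attacked by (1,7)→{1,7}; (2,3)→{3,8}; (3,1)→{1,5}; (4,8)→{5,8}; (5,5)→{3,5,7}; (6,9)→{8,9,10}; (8,10)→{9,10}; (10,4)→{1,4,7}. Safe: 2, 6. Place at column 6.
Row 9: attacked by (1,7)→{7}; (2,3)→{3,10}; (3,1)→{1,7}; (4,8)→{3,8}; (5,5)→{1,5,9}; (6,9)→{6,9}; (7,6)→{4,6,8}; (8,10)→{9,10}; (10,4)→{3,4,5}. Safe: 2. Place at column 2.
Columns [7, 3, 1, 8, 5, 9, 6, 10, 2, 4], r−c [-6, -1, 2, -4, 0, -3, 1, -2, 7, 6], r+c [8, 5, 4, 12, 10, 15, 13, 18, 11, 14] are all distinct, so no two queens attack.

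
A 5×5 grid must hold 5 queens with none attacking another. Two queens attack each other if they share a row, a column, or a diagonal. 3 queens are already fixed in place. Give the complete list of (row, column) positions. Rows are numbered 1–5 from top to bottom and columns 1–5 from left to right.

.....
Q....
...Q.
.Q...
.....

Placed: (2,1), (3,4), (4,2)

Row 1: attacked by (2,1)→{1,2}; (3,4)→{2,4}; (4,2)→{2,5}. Safe: 3. Place at column 3.
Row 5: attacked by (1,3)→{3}; (2,1)→{1,4}; (3,4)→{2,4}; (4,2)→{1,2,3}. Safe: 5. Place at column 5.
Columns [3, 1, 4, 2, 5], r−c [-2, 1, -1, 2, 0], r+c [4, 3, 7, 6, 10] are all distinct, so no two queens attack.

(1,3) (2,1) (3,4) (4,2) (5,5)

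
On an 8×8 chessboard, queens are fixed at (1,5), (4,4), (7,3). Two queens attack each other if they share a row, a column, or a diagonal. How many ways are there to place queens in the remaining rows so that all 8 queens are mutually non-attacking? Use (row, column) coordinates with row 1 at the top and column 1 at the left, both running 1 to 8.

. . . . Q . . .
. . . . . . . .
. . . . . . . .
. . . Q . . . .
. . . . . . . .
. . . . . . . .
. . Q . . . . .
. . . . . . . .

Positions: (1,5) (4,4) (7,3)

2

Branch on row 2: col 1 → 1; col 7 → 1.
Sum: 1 + 1 = 2.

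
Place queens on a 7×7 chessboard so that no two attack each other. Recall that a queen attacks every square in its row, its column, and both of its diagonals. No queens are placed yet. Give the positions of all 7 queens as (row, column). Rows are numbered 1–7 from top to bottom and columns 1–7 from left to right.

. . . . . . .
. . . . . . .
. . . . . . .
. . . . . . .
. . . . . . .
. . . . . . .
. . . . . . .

(1,2) (2,7) (3,5) (4,3) (5,1) (6,6) (7,4)

Row 1: Safe: 1, 2, 3, 4, 5, 6, 7. Place at column 2.
Row 2: attacked by (1,2)→{1,2,3}. Safe: 4, 5, 6, 7. Place at column 7.
Row 3: attacked by (1,2)→{2,4}; (2,7)→{6,7}. Safe: 1, 3, 5. Place at column 5.
Row 4: attacked by (1,2)→{2,5}; (2,7)→{5,7}; (3,5)→{4,5,6}. Safe: 1, 3. Place at column 3.
Row 5: attacked by (1,2)→{2,6}; (2,7)→{4,7}; (3,5)→{3,5,7}; (4,3)→{2,3,4}. Safe: 1. Place at column 1.
Row 6: attacked by (1,2)→{2,7}; (2,7)→{3,7}; (3,5)→{2,5}; (4,3)→{1,3,5}; (5,1)→{1,2}. Safe: 4, 6. Place at column 6.
Row 7: attacked by (1,2)→{2}; (2,7)→{2,7}; (3,5)→{1,5}; (4,3)→{3,6}; (5,1)→{1,3}; (6,6)→{5,6,7}. Safe: 4. Place at column 4.
Columns [2, 7, 5, 3, 1, 6, 4], r−c [-1, -5, -2, 1, 4, 0, 3], r+c [3, 9, 8, 7, 6, 12, 11] are all distinct, so no two queens attack.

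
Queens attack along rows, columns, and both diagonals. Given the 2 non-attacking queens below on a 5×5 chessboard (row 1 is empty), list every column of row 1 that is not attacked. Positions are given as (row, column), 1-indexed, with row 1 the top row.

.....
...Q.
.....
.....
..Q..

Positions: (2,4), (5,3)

(2,4) attacks row 1 at column 4 and diagonals 3, 5.
(5,3) attacks row 1 at column 3.
Attacked columns: {3, 4, 5}. Safe: {1, 2}.

columns 1, 2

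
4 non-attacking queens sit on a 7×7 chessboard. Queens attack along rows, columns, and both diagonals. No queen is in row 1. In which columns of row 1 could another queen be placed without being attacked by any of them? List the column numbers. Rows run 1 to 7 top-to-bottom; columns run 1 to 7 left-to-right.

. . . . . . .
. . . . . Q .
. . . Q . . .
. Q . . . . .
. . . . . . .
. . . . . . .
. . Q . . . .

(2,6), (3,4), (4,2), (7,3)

columns 1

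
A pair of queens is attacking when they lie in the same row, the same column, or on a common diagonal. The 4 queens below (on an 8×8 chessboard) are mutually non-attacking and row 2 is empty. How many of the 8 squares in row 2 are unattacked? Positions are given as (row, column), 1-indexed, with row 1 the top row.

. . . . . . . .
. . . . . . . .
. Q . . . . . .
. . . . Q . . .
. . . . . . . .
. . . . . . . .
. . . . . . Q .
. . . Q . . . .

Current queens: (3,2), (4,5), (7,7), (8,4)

(3,2) attacks row 2 at column 2 and diagonals 1, 3.
(4,5) attacks row 2 at column 5 and diagonals 3, 7.
(7,7) attacks row 2 at column 7 and diagonals 2.
(8,4) attacks row 2 at column 4.
Attacked columns: {1, 2, 3, 4, 5, 7}. Safe: {6, 8}.

2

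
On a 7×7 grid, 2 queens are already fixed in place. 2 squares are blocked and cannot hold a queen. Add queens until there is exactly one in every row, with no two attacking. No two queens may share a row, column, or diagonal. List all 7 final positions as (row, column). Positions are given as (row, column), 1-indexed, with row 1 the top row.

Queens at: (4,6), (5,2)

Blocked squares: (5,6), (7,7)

Row 1: attacked by (4,6)→{3,6}; (5,2)→{2,6}. Safe: 1, 4, 5, 7. Place at column 4.
Row 2: attacked by (1,4)→{3,4,5}; (4,6)→{4,6}; (5,2)→{2,5}. Safe: 1, 7. Place at column 1.
Row 3: attacked by (1,4)→{2,4,6}; (2,1)→{1,2}; (4,6)→{5,6,7}; (5,2)→{2,4}. Safe: 3. Place at column 3.
Row 6: attacked by (1,4)→{4}; (2,1)→{1,5}; (3,3)→{3,6}; (4,6)→{4,6}; (5,2)→{1,2,3}. Safe: 7. Place at column 7.
Row 7: attacked by (1,4)→{4}; (2,1)→{1,6}; (3,3)→{3,7}; (4,6)→{3,6}; (5,2)→{2,4}; (6,7)→{6,7}. Blocked: 7. Safe: 5. Place at column 5.
Columns [4, 1, 3, 6, 2, 7, 5], r−c [-3, 1, 0, -2, 3, -1, 2], r+c [5, 3, 6, 10, 7, 13, 12] are all distinct, so no two queens attack.

(1,4) (2,1) (3,3) (4,6) (5,2) (6,7) (7,5)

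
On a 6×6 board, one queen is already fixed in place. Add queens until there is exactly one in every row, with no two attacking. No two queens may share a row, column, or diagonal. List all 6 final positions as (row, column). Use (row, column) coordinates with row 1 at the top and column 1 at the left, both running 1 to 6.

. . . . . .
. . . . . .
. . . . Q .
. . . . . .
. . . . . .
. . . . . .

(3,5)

(1,4) (2,1) (3,5) (4,2) (5,6) (6,3)

Row 1: attacked by (3,5)→{3,5}. Safe: 1, 2, 4, 6. Place at column 4.
Row 2: attacked by (1,4)→{3,4,5}; (3,5)→{4,5,6}. Safe: 1, 2. Place at column 1.
Row 4: attacked by (1,4)→{1,4}; (2,1)→{1,3}; (3,5)→{4,5,6}. Safe: 2. Place at column 2.
Row 5: attacked by (1,4)→{4}; (2,1)→{1,4}; (3,5)→{3,5}; (4,2)→{1,2,3}. Safe: 6. Place at column 6.
Row 6: attacked by (1,4)→{4}; (2,1)→{1,5}; (3,5)→{2,5}; (4,2)→{2,4}; (5,6)→{5,6}. Safe: 3. Place at column 3.
Columns [4, 1, 5, 2, 6, 3], r−c [-3, 1, -2, 2, -1, 3], r+c [5, 3, 8, 6, 11, 9] are all distinct, so no two queens attack.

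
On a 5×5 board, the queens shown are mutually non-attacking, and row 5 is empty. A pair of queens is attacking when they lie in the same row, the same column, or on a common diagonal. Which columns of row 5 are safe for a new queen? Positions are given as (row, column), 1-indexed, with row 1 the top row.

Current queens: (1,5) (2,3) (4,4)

(1,5) attacks row 5 at column 5 and diagonals 1.
(2,3) attacks row 5 at column 3.
(4,4) attacks row 5 at column 4 and diagonals 3, 5.
Attacked columns: {1, 3, 4, 5}. Safe: {2}.

columns 2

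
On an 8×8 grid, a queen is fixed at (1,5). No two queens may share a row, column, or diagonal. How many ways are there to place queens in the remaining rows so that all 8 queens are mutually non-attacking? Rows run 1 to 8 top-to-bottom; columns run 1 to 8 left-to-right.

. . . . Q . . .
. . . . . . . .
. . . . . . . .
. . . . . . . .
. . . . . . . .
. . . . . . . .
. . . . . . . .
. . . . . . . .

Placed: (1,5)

18

Branch on row 2: col 1 → 3; col 2 → 4; col 3 → 3; col 7 → 6; col 8 → 2.
Sum: 3 + 4 + 3 + 6 + 2 = 18.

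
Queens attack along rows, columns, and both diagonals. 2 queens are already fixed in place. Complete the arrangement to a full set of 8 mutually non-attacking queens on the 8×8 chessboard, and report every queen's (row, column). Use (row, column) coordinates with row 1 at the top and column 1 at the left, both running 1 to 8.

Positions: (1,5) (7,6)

(1,5) (2,3) (3,8) (4,4) (5,7) (6,1) (7,6) (8,2)

Row 2: attacked by (1,5)→{4,5,6}; (7,6)→{1,6}. Safe: 2, 3, 7, 8. Place at column 3.
Row 3: attacked by (1,5)→{3,5,7}; (2,3)→{2,3,4}; (7,6)→{2,6}. Safe: 1, 8. Place at column 8.
Row 4: attacked by (1,5)→{2,5,8}; (2,3)→{1,3,5}; (3,8)→{7,8}; (7,6)→{3,6}. Safe: 4. Place at column 4.
Row 5: attacked by (1,5)→{1,5}; (2,3)→{3,6}; (3,8)→{6,8}; (4,4)→{3,4,5}; (7,6)→{4,6,8}. Safe: 2, 7. Place at column 7.
Row 6: attacked by (1,5)→{5}; (2,3)→{3,7}; (3,8)→{5,8}; (4,4)→{2,4,6}; (5,7)→{6,7,8}; (7,6)→{5,6,7}. Safe: 1. Place at column 1.
Row 8: attacked by (1,5)→{5}; (2,3)→{3}; (3,8)→{3,8}; (4,4)→{4,8}; (5,7)→{4,7}; (6,1)→{1,3}; (7,6)→{5,6,7}. Safe: 2. Place at column 2.
Columns [5, 3, 8, 4, 7, 1, 6, 2], r−c [-4, -1, -5, 0, -2, 5, 1, 6], r+c [6, 5, 11, 8, 12, 7, 13, 10] are all distinct, so no two queens attack.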